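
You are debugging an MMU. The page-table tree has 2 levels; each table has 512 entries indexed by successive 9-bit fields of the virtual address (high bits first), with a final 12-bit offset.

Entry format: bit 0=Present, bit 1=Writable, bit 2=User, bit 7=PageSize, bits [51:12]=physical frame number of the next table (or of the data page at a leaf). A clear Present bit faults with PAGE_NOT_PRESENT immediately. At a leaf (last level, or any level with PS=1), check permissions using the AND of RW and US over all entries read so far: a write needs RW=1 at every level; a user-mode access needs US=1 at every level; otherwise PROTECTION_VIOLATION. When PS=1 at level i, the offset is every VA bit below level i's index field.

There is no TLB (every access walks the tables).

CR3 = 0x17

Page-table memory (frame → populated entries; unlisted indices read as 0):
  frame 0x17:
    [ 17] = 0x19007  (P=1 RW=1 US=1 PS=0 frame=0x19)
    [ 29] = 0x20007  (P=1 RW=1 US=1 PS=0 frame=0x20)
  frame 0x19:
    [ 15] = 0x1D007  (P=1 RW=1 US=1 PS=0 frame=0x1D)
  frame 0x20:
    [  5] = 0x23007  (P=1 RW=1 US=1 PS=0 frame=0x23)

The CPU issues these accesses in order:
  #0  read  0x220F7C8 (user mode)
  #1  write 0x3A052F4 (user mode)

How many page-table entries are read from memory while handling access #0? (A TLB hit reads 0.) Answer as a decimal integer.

Trace:
#0 VA=0x220F7C8 (r,user):
  L0 @0x17[17] → 0x19007  P=1,RW=1,US=1,PS=0
  L1 @0x19[15] → 0x1D007  P=1,RW=1,US=1,PS=0
  ⇒ phys 0x1D7C8  [2 reads]
#1 VA=0x3A052F4 (w,user):
  L0 @0x17[29] → 0x20007  P=1,RW=1,US=1,PS=0
  L1 @0x20[5] → 0x23007  P=1,RW=1,US=1,PS=0
  ⇒ phys 0x232F4  [2 reads]

Entries read for #0: 2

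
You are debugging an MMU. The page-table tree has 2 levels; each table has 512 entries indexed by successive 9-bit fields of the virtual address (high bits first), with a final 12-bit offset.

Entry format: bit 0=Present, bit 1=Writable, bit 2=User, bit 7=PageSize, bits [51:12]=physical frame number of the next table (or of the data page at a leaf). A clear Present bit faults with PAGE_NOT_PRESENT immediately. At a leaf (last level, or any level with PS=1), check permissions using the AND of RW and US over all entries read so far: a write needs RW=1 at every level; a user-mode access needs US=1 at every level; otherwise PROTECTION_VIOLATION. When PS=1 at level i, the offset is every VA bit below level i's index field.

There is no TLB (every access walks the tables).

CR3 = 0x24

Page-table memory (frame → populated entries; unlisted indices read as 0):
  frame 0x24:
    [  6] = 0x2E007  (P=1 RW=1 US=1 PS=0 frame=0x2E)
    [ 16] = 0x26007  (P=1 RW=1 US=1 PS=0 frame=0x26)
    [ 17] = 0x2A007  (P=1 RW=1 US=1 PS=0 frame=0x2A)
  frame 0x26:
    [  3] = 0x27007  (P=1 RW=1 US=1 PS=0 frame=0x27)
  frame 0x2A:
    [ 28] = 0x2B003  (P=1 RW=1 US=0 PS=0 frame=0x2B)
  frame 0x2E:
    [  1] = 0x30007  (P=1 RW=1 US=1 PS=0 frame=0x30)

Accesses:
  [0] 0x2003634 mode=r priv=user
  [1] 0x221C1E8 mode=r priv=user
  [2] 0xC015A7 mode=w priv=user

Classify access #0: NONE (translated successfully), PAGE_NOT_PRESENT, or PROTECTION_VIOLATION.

Per-access translation:
#0 VA=0x2003634 (r,user):
  [0] read 0x24 idx=16: raw=0x26007 flags P=1 W=1 U=1 S=0
  [1] read 0x26 idx=3: raw=0x27007 flags P=1 W=1 U=1 S=0
  ⇒ phys 0x27634  [2 reads]
#1 VA=0x221C1E8 (r,user):
  [0] read 0x24 idx=17: raw=0x2A007 flags P=1 W=1 U=1 S=0
  [1] read 0x2A idx=28: raw=0x2B003 flags P=1 W=1 U=0 S=0
  ✗ PROTECTION_VIOLATION  [2 reads]
#2 VA=0xC015A7 (w,user):
  [0] read 0x24 idx=6: raw=0x2E007 flags P=1 W=1 U=1 S=0
  [1] read 0x2E idx=1: raw=0x30007 flags P=1 W=1 U=1 S=0
  ⇒ phys 0x305A7  [2 reads]

Access #0 fault: NONE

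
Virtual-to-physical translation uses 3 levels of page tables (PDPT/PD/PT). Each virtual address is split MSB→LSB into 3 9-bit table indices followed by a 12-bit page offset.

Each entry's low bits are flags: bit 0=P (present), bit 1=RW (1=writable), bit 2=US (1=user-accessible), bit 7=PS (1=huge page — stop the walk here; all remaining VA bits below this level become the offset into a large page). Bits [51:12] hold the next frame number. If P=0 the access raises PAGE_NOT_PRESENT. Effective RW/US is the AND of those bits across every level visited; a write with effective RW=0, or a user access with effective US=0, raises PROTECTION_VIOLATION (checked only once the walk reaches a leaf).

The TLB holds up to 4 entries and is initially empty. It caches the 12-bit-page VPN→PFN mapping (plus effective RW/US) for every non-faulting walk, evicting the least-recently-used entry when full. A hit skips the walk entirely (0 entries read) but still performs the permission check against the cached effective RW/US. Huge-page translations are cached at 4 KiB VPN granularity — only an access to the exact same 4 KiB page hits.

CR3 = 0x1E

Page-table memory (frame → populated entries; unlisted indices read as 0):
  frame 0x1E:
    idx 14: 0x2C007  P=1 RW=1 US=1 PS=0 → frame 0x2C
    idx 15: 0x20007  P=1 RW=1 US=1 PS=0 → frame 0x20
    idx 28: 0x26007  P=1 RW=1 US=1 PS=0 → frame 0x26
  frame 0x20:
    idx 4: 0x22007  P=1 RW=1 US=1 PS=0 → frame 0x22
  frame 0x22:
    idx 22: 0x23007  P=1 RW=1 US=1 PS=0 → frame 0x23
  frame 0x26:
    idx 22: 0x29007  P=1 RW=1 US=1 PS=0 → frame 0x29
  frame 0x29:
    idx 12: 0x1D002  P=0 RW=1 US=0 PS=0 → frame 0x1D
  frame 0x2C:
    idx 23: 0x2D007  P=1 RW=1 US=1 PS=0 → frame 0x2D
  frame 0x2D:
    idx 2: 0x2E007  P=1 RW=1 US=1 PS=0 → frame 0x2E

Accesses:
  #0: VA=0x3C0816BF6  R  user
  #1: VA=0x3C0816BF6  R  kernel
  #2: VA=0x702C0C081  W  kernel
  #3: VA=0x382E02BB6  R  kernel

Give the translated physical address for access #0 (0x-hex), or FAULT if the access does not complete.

Walk each access:
#0 VA=0x3C0816BF6 (r,user):
  L0 @0x1E[15] → 0x20007  P=1,RW=1,US=1,PS=0
  L1 @0x20[4] → 0x22007  P=1,RW=1,US=1,PS=0
  L2 @0x22[22] → 0x23007  P=1,RW=1,US=1,PS=0
  → PA=0x23BF6  (3 entries read)
#1 VA=0x3C0816BF6 (r,kernel):
  TLB hit vpn=0x3C0816 → PA=0x23BF6
#2 VA=0x702C0C081 (w,kernel):
  L0 @0x1E[28] → 0x26007  P=1,RW=1,US=1,PS=0
  L1 @0x26[22] → 0x29007  P=1,RW=1,US=1,PS=0
  L2 @0x29[12] → 0x1D002  P=0,RW=1,US=0,PS=0
  ✗ PAGE_NOT_PRESENT  [3 reads]
#3 VA=0x382E02BB6 (r,kernel):
  L0 @0x1E[14] → 0x2C007  P=1,RW=1,US=1,PS=0
  L1 @0x2C[23] → 0x2D007  P=1,RW=1,US=1,PS=0
  L2 @0x2D[2] → 0x2E007  P=1,RW=1,US=1,PS=0
  → PA=0x2EBB6  (3 entries read)

Access #0 PA: 0x23BF6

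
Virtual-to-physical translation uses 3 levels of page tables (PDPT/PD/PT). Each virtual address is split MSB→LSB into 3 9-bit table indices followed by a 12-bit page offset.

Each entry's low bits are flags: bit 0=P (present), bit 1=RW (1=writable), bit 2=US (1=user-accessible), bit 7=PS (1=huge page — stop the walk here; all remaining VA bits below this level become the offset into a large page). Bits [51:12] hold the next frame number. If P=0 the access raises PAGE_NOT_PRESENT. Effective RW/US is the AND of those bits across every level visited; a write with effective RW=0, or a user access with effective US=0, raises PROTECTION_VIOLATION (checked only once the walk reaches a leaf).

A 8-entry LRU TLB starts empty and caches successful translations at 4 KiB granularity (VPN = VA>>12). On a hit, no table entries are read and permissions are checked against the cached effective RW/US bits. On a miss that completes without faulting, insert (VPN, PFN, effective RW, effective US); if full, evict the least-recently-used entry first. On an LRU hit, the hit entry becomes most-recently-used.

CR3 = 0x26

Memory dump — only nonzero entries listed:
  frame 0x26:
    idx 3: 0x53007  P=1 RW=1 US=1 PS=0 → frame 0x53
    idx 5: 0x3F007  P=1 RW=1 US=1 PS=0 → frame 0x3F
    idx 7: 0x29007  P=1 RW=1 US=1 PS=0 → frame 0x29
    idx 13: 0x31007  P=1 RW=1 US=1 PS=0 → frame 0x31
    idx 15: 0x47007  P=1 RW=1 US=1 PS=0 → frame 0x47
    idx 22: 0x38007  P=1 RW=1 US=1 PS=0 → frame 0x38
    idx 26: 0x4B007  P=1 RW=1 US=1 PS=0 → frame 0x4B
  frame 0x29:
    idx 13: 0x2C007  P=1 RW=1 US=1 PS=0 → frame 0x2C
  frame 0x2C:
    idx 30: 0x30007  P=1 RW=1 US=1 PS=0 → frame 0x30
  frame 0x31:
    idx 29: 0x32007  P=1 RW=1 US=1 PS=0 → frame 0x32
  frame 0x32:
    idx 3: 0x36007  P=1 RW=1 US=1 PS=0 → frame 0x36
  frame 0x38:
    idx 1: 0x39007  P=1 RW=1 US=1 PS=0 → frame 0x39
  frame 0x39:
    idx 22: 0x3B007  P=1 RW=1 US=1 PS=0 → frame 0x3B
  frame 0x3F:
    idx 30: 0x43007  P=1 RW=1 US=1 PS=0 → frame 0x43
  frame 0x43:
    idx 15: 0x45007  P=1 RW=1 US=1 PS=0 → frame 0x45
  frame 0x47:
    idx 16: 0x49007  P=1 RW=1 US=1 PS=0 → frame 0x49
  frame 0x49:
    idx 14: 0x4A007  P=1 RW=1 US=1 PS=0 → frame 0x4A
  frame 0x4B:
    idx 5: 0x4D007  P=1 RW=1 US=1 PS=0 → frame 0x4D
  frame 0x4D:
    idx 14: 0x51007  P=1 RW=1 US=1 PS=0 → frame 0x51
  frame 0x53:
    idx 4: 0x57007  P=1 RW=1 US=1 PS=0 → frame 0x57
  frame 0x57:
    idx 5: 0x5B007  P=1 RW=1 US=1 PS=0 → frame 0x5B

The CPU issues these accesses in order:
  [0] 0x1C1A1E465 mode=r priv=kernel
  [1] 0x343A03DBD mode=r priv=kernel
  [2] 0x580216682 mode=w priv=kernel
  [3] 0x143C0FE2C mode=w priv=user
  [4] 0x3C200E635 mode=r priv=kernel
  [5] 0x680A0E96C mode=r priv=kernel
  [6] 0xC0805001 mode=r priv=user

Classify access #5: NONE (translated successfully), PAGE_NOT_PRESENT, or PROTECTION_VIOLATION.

Walk each access:
#0 VA=0x1C1A1E465 (r,kernel):
  L0: frame=0x26 idx=7 entry=0x29007 [P=1 RW=1 US=1 PS=0]
  L1: frame=0x29 idx=13 entry=0x2C007 [P=1 RW=1 US=1 PS=0]
  L2: frame=0x2C idx=30 entry=0x30007 [P=1 RW=1 US=1 PS=0]
  ✓ 0x30465  — 3 lookups
#1 VA=0x343A03DBD (r,kernel):
  L0: frame=0x26 idx=13 entry=0x31007 [P=1 RW=1 US=1 PS=0]
  L1: frame=0x31 idx=29 entry=0x32007 [P=1 RW=1 US=1 PS=0]
  L2: frame=0x32 idx=3 entry=0x36007 [P=1 RW=1 US=1 PS=0]
  ✓ 0x36DBD  — 3 lookups
#2 VA=0x580216682 (w,kernel):
  L0: frame=0x26 idx=22 entry=0x38007 [P=1 RW=1 US=1 PS=0]
  L1: frame=0x38 idx=1 entry=0x39007 [P=1 RW=1 US=1 PS=0]
  L2: frame=0x39 idx=22 entry=0x3B007 [P=1 RW=1 US=1 PS=0]
  ✓ 0x3B682  — 3 lookups
#3 VA=0x143C0FE2C (w,user):
  L0: frame=0x26 idx=5 entry=0x3F007 [P=1 RW=1 US=1 PS=0]
  L1: frame=0x3F idx=30 entry=0x43007 [P=1 RW=1 US=1 PS=0]
  L2: frame=0x43 idx=15 entry=0x45007 [P=1 RW=1 US=1 PS=0]
  ✓ 0x45E2C  — 3 lookups
#4 VA=0x3C200E635 (r,kernel):
  L0: frame=0x26 idx=15 entry=0x47007 [P=1 RW=1 US=1 PS=0]
  L1: frame=0x47 idx=16 entry=0x49007 [P=1 RW=1 US=1 PS=0]
  L2: frame=0x49 idx=14 entry=0x4A007 [P=1 RW=1 US=1 PS=0]
  ✓ 0x4A635  — 3 lookups
#5 VA=0x680A0E96C (r,kernel):
  L0: frame=0x26 idx=26 entry=0x4B007 [P=1 RW=1 US=1 PS=0]
  L1: frame=0x4B idx=5 entry=0x4D007 [P=1 RW=1 US=1 PS=0]
  L2: frame=0x4D idx=14 entry=0x51007 [P=1 RW=1 US=1 PS=0]
  ✓ 0x5196C  — 3 lookups
#6 VA=0xC0805001 (r,user):
  L0: frame=0x26 idx=3 entry=0x53007 [P=1 RW=1 US=1 PS=0]
  L1: frame=0x53 idx=4 entry=0x57007 [P=1 RW=1 US=1 PS=0]
  L2: frame=0x57 idx=5 entry=0x5B007 [P=1 RW=1 US=1 PS=0]
  ✓ 0x5B001  — 3 lookups

Access #5 fault: NONE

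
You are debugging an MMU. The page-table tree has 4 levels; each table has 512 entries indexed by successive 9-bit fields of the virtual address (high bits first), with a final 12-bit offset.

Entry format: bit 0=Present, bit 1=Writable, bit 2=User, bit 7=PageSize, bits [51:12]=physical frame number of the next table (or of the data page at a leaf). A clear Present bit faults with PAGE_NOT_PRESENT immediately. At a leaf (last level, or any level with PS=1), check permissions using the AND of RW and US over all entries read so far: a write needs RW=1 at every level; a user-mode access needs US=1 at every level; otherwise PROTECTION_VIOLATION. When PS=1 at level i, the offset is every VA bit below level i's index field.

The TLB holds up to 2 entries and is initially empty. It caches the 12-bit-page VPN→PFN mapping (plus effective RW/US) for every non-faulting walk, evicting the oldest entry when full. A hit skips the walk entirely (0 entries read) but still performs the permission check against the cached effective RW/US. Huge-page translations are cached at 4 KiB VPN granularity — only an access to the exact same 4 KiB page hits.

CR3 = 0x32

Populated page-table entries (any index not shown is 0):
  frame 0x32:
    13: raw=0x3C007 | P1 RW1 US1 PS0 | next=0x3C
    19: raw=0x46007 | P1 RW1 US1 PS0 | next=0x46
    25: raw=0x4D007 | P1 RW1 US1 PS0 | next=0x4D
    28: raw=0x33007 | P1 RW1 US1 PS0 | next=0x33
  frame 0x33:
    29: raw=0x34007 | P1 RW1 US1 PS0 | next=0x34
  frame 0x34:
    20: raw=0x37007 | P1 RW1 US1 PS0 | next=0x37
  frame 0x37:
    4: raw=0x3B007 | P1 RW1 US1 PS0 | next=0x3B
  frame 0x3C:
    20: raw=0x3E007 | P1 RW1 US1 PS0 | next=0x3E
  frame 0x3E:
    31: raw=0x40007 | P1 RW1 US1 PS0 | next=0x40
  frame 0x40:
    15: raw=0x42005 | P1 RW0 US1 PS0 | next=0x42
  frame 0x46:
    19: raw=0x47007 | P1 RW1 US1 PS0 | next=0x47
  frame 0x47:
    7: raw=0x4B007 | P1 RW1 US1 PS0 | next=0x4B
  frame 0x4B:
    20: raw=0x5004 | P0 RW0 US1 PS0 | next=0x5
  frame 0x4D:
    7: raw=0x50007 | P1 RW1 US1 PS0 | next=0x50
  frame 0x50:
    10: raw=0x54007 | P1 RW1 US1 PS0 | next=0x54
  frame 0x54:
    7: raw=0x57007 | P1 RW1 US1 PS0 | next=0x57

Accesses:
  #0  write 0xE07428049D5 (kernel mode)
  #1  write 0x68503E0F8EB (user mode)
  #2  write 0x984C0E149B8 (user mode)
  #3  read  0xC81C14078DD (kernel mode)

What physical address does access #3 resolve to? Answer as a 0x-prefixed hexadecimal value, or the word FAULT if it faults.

Per-access translation:
#0 VA=0xE07428049D5 (w,kernel):
  L0: frame=0x32 idx=28 entry=0x33007 [P=1 RW=1 US=1 PS=0]
  L1: frame=0x33 idx=29 entry=0x34007 [P=1 RW=1 US=1 PS=0]
  L2: frame=0x34 idx=20 entry=0x37007 [P=1 RW=1 US=1 PS=0]
  L3: frame=0x37 idx=4 entry=0x3B007 [P=1 RW=1 US=1 PS=0]
  ✓ 0x3B9D5  — 4 lookups
#1 VA=0x68503E0F8EB (w,user):
  L0: frame=0x32 idx=13 entry=0x3C007 [P=1 RW=1 US=1 PS=0]
  L1: frame=0x3C idx=20 entry=0x3E007 [P=1 RW=1 US=1 PS=0]
  L2: frame=0x3E idx=31 entry=0x40007 [P=1 RW=1 US=1 PS=0]
  L3: frame=0x40 idx=15 entry=0x42005 [P=1 RW=0 US=1 PS=0]
  → PROTECTION_VIOLATION  (4 entries read)
#2 VA=0x984C0E149B8 (w,user):
  L0: frame=0x32 idx=19 entry=0x46007 [P=1 RW=1 US=1 PS=0]
  L1: frame=0x46 idx=19 entry=0x47007 [P=1 RW=1 US=1 PS=0]
  L2: frame=0x47 idx=7 entry=0x4B007 [P=1 RW=1 US=1 PS=0]
  L3: frame=0x4B idx=20 entry=0x5004 [P=0 RW=0 US=1 PS=0]
  → PAGE_NOT_PRESENT  (4 entries read)
#3 VA=0xC81C14078DD (r,kernel):
  L0: frame=0x32 idx=25 entry=0x4D007 [P=1 RW=1 US=1 PS=0]
  L1: frame=0x4D idx=7 entry=0x50007 [P=1 RW=1 US=1 PS=0]
  L2: frame=0x50 idx=10 entry=0x54007 [P=1 RW=1 US=1 PS=0]
  L3: frame=0x54 idx=7 entry=0x57007 [P=1 RW=1 US=1 PS=0]
  ✓ 0x578DD  — 4 lookups

Access #3 PA: 0x578DD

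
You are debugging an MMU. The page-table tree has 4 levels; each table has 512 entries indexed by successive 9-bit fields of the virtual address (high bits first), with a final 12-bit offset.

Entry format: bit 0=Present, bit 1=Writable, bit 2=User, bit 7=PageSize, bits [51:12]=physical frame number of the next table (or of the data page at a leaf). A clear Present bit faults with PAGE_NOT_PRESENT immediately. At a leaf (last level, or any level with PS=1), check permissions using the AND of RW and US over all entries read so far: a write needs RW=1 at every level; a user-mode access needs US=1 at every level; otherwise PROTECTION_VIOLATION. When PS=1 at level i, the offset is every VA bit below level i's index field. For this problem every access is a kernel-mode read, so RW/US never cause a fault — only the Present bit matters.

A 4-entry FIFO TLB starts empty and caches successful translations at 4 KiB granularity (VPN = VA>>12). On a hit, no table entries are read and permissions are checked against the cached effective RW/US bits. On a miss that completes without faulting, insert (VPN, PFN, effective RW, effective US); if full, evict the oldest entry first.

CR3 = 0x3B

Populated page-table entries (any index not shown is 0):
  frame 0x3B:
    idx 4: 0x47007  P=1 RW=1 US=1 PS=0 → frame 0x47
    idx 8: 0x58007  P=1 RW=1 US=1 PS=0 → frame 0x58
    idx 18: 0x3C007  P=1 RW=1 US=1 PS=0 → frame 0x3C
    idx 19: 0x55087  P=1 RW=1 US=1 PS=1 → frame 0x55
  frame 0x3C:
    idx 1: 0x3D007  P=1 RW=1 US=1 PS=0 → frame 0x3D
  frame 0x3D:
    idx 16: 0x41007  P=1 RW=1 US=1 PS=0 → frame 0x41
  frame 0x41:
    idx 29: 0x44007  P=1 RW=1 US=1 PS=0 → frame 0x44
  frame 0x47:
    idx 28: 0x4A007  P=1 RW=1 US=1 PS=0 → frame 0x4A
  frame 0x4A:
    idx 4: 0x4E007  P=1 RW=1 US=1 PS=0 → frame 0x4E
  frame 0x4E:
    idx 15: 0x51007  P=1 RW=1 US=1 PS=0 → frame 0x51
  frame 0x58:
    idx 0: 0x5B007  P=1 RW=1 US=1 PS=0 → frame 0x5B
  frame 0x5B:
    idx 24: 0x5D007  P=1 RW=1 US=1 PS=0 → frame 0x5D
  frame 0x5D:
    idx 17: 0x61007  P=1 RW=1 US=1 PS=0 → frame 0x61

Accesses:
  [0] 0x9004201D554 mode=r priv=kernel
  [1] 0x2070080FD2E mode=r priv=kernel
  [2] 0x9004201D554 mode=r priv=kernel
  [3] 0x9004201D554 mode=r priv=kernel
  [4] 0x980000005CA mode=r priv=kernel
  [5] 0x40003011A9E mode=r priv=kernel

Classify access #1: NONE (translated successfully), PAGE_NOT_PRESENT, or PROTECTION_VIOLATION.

Walk each access:
#0 VA=0x9004201D554 (r,kernel):
  L0: frame=0x3B idx=18 entry=0x3C007 [P=1 RW=1 US=1 PS=0]
  L1: frame=0x3C idx=1 entry=0x3D007 [P=1 RW=1 US=1 PS=0]
  L2: frame=0x3D idx=16 entry=0x41007 [P=1 RW=1 US=1 PS=0]
  L3: frame=0x41 idx=29 entry=0x44007 [P=1 RW=1 US=1 PS=0]
  ✓ 0x44554  — 4 lookups
#1 VA=0x2070080FD2E (r,kernel):
  L0: frame=0x3B idx=4 entry=0x47007 [P=1 RW=1 US=1 PS=0]
  L1: frame=0x47 idx=28 entry=0x4A007 [P=1 RW=1 US=1 PS=0]
  L2: frame=0x4A idx=4 entry=0x4E007 [P=1 RW=1 US=1 PS=0]
  L3: frame=0x4E idx=15 entry=0x51007 [P=1 RW=1 US=1 PS=0]
  ✓ 0x51D2E  — 4 lookups
#2 VA=0x9004201D554 (r,kernel):
  TLB hit vpn=0x9004201D → PA=0x44554
#3 VA=0x9004201D554 (r,kernel):
  TLB hit vpn=0x9004201D → PA=0x44554
#4 VA=0x980000005CA (r,kernel):
  L0: frame=0x3B idx=19 entry=0x55087 [P=1 RW=1 US=1 PS=1]
  ✓ 0x555CA (huge @L0)  — 1 lookups
#5 VA=0x40003011A9E (r,kernel):
  L0: frame=0x3B idx=8 entry=0x58007 [P=1 RW=1 US=1 PS=0]
  L1: frame=0x58 idx=0 entry=0x5B007 [P=1 RW=1 US=1 PS=0]
  L2: frame=0x5B idx=24 entry=0x5D007 [P=1 RW=1 US=1 PS=0]
  L3: frame=0x5D idx=17 entry=0x61007 [P=1 RW=1 US=1 PS=0]
  ✓ 0x61A9E  — 4 lookups

Access #1 fault: NONE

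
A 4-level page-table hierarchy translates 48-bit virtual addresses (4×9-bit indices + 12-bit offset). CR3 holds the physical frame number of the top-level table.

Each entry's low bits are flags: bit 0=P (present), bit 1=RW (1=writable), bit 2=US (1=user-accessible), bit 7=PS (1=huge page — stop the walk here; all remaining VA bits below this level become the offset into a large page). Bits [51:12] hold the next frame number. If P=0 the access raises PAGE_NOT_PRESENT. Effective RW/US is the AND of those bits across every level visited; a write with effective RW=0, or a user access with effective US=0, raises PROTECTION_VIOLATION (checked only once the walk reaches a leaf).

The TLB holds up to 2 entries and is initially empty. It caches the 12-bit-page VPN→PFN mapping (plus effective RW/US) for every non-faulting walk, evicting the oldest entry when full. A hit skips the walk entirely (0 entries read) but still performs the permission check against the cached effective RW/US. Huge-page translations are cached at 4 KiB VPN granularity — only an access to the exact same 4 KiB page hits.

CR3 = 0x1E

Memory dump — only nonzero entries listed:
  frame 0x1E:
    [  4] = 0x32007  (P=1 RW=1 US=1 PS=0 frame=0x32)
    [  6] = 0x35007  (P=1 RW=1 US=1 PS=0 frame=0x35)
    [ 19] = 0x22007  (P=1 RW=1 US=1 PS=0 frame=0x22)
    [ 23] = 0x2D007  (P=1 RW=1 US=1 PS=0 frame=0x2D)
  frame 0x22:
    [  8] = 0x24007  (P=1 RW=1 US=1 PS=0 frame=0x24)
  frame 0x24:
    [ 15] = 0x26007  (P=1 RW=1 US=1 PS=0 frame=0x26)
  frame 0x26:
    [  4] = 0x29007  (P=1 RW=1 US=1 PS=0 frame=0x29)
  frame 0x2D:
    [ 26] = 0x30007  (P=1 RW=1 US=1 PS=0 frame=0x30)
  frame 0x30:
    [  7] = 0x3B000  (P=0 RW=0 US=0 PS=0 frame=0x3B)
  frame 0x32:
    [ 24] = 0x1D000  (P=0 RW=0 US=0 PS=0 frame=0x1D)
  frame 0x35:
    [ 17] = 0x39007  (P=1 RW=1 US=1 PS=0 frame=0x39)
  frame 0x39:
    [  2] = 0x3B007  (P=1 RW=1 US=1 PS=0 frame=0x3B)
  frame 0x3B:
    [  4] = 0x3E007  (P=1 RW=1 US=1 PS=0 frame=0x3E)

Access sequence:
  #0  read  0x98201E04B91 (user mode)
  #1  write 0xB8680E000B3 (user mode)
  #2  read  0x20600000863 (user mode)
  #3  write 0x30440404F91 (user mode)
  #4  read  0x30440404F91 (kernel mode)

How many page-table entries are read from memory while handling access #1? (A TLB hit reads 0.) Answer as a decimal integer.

Walk each access:
#0 VA=0x98201E04B91 (r,user):
  L0 @0x1E[19] → 0x22007  P=1,RW=1,US=1,PS=0
  L1 @0x22[8] → 0x24007  P=1,RW=1,US=1,PS=0
  L2 @0x24[15] → 0x26007  P=1,RW=1,US=1,PS=0
  L3 @0x26[4] → 0x29007  P=1,RW=1,US=1,PS=0
  → PA=0x29B91  (4 entries read)
#1 VA=0xB8680E000B3 (w,user):
  L0 @0x1E[23] → 0x2D007  P=1,RW=1,US=1,PS=0
  L1 @0x2D[26] → 0x30007  P=1,RW=1,US=1,PS=0
  L2 @0x30[7] → 0x3B000  P=0,RW=0,US=0,PS=0
  ⇒ fault: PAGE_NOT_PRESENT  — 3 lookups
#2 VA=0x20600000863 (r,user):
  L0 @0x1E[4] → 0x32007  P=1,RW=1,US=1,PS=0
  L1 @0x32[24] → 0x1D000  P=0,RW=0,US=0,PS=0
  ⇒ fault: PAGE_NOT_PRESENT  — 2 lookups
#3 VA=0x30440404F91 (w,user):
  L0 @0x1E[6] → 0x35007  P=1,RW=1,US=1,PS=0
  L1 @0x35[17] → 0x39007  P=1,RW=1,US=1,PS=0
  L2 @0x39[2] → 0x3B007  P=1,RW=1,US=1,PS=0
  L3 @0x3B[4] → 0x3E007  P=1,RW=1,US=1,PS=0
  → PA=0x3EF91  (4 entries read)
#4 VA=0x30440404F91 (r,kernel):
  TLB hit vpn=0x30440404 → PA=0x3EF91

Entries read for #1: 3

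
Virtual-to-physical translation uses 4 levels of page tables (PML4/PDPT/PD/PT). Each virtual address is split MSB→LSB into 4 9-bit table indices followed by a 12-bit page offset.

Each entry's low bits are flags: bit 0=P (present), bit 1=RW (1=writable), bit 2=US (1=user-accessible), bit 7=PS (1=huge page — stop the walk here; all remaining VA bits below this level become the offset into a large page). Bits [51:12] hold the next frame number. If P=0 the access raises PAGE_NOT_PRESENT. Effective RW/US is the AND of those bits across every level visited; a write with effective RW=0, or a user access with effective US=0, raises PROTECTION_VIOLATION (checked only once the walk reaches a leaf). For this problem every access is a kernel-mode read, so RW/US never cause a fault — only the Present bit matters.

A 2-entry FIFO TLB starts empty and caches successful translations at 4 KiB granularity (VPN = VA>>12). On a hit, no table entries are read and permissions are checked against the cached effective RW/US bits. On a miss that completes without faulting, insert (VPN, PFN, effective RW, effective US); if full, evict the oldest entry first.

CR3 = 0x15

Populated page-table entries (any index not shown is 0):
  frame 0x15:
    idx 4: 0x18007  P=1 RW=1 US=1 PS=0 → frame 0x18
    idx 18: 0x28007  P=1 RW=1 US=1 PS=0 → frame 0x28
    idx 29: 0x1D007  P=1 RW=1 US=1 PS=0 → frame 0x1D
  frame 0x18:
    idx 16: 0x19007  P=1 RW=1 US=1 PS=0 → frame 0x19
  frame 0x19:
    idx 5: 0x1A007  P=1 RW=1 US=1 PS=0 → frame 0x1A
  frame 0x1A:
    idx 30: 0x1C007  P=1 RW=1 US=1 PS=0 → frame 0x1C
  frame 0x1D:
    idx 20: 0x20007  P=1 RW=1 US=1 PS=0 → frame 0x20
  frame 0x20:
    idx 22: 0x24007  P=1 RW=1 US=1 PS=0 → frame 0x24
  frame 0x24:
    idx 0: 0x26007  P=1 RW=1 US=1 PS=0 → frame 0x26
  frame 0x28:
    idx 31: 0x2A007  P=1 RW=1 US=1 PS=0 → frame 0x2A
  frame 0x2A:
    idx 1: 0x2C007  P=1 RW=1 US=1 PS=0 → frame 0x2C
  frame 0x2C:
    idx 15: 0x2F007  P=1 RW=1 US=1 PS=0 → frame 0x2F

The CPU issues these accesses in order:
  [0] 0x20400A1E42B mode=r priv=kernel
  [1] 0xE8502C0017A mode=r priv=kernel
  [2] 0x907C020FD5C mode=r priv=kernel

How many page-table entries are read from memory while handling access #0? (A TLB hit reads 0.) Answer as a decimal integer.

Trace:
#0 VA=0x20400A1E42B (r,kernel):
  L0: frame=0x15 idx=4 entry=0x18007 [P=1 RW=1 US=1 PS=0]
  L1: frame=0x18 idx=16 entry=0x19007 [P=1 RW=1 US=1 PS=0]
  L2: frame=0x19 idx=5 entry=0x1A007 [P=1 RW=1 US=1 PS=0]
  L3: frame=0x1A idx=30 entry=0x1C007 [P=1 RW=1 US=1 PS=0]
  → PA=0x1C42B  (4 entries read)
#1 VA=0xE8502C0017A (r,kernel):
  L0: frame=0x15 idx=29 entry=0x1D007 [P=1 RW=1 US=1 PS=0]
  L1: frame=0x1D idx=20 entry=0x20007 [P=1 RW=1 US=1 PS=0]
  L2: frame=0x20 idx=22 entry=0x24007 [P=1 RW=1 US=1 PS=0]
  L3: frame=0x24 idx=0 entry=0x26007 [P=1 RW=1 US=1 PS=0]
  → PA=0x2617A  (4 entries read)
#2 VA=0x907C020FD5C (r,kernel):
  L0: frame=0x15 idx=18 entry=0x28007 [P=1 RW=1 US=1 PS=0]
  L1: frame=0x28 idx=31 entry=0x2A007 [P=1 RW=1 US=1 PS=0]
  L2: frame=0x2A idx=1 entry=0x2C007 [P=1 RW=1 US=1 PS=0]
  L3: frame=0x2C idx=15 entry=0x2F007 [P=1 RW=1 US=1 PS=0]
  → PA=0x2FD5C  (4 entries read)

Entries read for #0: 4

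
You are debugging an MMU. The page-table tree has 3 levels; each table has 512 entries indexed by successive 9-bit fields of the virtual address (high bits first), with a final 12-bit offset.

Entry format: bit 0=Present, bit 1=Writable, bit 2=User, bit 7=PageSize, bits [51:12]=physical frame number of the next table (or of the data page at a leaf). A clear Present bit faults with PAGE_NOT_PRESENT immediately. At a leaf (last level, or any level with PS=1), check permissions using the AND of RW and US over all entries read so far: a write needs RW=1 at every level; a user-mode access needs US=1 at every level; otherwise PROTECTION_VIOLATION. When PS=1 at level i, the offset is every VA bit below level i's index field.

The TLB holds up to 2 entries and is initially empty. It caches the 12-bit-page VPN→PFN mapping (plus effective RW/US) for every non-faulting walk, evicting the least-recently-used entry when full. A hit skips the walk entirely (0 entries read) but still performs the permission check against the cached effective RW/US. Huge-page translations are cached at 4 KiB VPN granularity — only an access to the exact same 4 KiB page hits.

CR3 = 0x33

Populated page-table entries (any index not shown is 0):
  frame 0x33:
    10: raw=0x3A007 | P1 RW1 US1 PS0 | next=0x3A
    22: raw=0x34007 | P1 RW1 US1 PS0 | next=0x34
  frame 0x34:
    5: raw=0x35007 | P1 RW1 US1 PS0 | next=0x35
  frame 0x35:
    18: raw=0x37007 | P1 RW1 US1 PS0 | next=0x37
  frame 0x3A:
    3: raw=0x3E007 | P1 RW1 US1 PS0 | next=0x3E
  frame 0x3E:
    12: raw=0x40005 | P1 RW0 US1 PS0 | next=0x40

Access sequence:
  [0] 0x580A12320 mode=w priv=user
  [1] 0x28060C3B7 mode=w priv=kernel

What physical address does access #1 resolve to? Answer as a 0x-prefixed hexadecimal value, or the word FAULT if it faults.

Walk each access:
#0 VA=0x580A12320 (w,user):
  [0] read 0x33 idx=22: raw=0x34007 flags P=1 W=1 U=1 S=0
  [1] read 0x34 idx=5: raw=0x35007 flags P=1 W=1 U=1 S=0
  [2] read 0x35 idx=18: raw=0x37007 flags P=1 W=1 U=1 S=0
  ✓ 0x37320  — 3 lookups
#1 VA=0x28060C3B7 (w,kernel):
  [0] read 0x33 idx=10: raw=0x3A007 flags P=1 W=1 U=1 S=0
  [1] read 0x3A idx=3: raw=0x3E007 flags P=1 W=1 U=1 S=0
  [2] read 0x3E idx=12: raw=0x40005 flags P=1 W=0 U=1 S=0
  ✗ PROTECTION_VIOLATION  [3 reads]

Access #1 PA: FAULT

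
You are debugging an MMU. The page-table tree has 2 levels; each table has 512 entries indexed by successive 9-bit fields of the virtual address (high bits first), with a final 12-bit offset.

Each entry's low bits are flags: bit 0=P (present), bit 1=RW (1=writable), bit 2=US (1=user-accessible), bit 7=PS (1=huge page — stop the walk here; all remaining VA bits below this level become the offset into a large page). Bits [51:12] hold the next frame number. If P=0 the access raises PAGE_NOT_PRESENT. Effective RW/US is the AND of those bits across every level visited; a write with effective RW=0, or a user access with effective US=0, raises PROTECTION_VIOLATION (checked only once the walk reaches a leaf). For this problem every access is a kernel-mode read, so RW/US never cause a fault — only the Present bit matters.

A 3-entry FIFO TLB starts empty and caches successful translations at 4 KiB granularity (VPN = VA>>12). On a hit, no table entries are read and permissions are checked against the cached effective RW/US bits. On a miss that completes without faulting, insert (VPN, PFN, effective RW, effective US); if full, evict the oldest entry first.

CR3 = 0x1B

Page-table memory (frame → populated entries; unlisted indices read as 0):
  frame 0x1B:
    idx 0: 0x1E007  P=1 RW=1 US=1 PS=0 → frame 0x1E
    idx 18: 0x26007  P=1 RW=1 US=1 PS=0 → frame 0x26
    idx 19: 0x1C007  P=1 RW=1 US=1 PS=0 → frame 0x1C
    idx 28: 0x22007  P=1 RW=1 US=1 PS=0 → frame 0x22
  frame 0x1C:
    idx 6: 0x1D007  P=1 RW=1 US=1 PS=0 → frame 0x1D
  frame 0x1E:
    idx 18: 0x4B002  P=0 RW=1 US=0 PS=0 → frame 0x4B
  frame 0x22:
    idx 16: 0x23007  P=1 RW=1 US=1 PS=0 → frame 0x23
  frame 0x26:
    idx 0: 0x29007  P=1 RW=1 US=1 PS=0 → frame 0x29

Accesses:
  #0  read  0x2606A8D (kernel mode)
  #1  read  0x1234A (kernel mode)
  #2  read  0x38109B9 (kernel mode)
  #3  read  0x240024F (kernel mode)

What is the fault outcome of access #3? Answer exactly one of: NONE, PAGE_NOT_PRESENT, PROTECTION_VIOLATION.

Walk each access:
#0 VA=0x2606A8D (r,kernel):
  L0 @0x1B[19] → 0x1C007  P=1,RW=1,US=1,PS=0
  L1 @0x1C[6] → 0x1D007  P=1,RW=1,US=1,PS=0
  ✓ 0x1DA8D  — 2 lookups
#1 VA=0x1234A (r,kernel):
  L0 @0x1B[0] → 0x1E007  P=1,RW=1,US=1,PS=0
  L1 @0x1E[18] → 0x4B002  P=0,RW=1,US=0,PS=0
  ✗ PAGE_NOT_PRESENT  [2 reads]
#2 VA=0x38109B9 (r,kernel):
  L0 @0x1B[28] → 0x22007  P=1,RW=1,US=1,PS=0
  L1 @0x22[16] → 0x23007  P=1,RW=1,US=1,PS=0
  ✓ 0x239B9  — 2 lookups
#3 VA=0x240024F (r,kernel):
  L0 @0x1B[18] → 0x26007  P=1,RW=1,US=1,PS=0
  L1 @0x26[0] → 0x29007  P=1,RW=1,US=1,PS=0
  ✓ 0x2924F  — 2 lookups

Access #3 fault: NONE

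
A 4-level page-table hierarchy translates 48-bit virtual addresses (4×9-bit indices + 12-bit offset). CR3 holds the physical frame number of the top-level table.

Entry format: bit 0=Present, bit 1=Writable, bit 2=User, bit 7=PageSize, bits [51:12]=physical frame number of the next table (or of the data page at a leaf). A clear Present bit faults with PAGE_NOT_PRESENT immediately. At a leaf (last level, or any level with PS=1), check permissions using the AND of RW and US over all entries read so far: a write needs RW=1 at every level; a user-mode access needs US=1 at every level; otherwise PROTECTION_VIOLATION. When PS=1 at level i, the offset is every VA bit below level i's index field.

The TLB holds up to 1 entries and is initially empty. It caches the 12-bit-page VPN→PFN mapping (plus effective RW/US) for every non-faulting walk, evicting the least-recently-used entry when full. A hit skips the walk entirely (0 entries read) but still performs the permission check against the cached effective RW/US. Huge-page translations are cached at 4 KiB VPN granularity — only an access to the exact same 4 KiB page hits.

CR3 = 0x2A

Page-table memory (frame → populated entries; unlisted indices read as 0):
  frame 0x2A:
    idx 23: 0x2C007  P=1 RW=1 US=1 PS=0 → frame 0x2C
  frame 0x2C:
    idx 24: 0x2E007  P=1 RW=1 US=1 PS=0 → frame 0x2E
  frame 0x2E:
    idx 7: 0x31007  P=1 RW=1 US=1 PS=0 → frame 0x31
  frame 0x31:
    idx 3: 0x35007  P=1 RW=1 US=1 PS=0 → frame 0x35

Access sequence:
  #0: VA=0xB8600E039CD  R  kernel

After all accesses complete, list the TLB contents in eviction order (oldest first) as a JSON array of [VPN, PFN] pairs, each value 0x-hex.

Walk each access:
#0 VA=0xB8600E039CD (r,kernel):
  [0] read 0x2A idx=23: raw=0x2C007 flags P=1 W=1 U=1 S=0
  [1] read 0x2C idx=24: raw=0x2E007 flags P=1 W=1 U=1 S=0
  [2] read 0x2E idx=7: raw=0x31007 flags P=1 W=1 U=1 S=0
  [3] read 0x31 idx=3: raw=0x35007 flags P=1 W=1 U=1 S=0
  → PA=0x359CD  (4 entries read)

TLB: [["0xB8600E03", "0x35"]]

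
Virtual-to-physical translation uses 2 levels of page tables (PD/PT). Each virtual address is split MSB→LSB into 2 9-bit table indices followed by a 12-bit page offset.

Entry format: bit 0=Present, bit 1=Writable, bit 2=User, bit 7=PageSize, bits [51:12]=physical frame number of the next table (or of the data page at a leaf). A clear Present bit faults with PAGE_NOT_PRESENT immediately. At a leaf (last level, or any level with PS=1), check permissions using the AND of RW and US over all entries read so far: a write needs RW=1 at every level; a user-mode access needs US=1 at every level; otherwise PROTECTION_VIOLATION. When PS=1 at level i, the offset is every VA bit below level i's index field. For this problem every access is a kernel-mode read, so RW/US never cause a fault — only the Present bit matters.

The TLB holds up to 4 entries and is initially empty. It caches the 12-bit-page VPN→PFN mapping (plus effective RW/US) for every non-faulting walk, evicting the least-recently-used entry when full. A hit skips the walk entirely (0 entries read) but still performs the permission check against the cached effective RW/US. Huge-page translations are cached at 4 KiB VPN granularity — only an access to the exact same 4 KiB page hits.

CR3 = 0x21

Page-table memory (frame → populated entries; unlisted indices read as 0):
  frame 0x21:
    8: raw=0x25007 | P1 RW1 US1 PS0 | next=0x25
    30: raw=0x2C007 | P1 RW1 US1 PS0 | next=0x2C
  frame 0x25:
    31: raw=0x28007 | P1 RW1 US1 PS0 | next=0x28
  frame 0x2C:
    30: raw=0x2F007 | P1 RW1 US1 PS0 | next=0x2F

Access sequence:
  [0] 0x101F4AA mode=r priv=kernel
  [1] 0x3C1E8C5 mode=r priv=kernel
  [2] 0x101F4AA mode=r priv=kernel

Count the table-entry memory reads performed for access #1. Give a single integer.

Per-access translation:
#0 VA=0x101F4AA (r,kernel):
  [0] read 0x21 idx=8: raw=0x25007 flags P=1 W=1 U=1 S=0
  [1] read 0x25 idx=31: raw=0x28007 flags P=1 W=1 U=1 S=0
  ✓ 0x284AA  — 2 lookups
#1 VA=0x3C1E8C5 (r,kernel):
  [0] read 0x21 idx=30: raw=0x2C007 flags P=1 W=1 U=1 S=0
  [1] read 0x2C idx=30: raw=0x2F007 flags P=1 W=1 U=1 S=0
  ✓ 0x2F8C5  — 2 lookups
#2 VA=0x101F4AA (r,kernel):
  TLB hit vpn=0x101F → PA=0x284AA

Entries read for #1: 2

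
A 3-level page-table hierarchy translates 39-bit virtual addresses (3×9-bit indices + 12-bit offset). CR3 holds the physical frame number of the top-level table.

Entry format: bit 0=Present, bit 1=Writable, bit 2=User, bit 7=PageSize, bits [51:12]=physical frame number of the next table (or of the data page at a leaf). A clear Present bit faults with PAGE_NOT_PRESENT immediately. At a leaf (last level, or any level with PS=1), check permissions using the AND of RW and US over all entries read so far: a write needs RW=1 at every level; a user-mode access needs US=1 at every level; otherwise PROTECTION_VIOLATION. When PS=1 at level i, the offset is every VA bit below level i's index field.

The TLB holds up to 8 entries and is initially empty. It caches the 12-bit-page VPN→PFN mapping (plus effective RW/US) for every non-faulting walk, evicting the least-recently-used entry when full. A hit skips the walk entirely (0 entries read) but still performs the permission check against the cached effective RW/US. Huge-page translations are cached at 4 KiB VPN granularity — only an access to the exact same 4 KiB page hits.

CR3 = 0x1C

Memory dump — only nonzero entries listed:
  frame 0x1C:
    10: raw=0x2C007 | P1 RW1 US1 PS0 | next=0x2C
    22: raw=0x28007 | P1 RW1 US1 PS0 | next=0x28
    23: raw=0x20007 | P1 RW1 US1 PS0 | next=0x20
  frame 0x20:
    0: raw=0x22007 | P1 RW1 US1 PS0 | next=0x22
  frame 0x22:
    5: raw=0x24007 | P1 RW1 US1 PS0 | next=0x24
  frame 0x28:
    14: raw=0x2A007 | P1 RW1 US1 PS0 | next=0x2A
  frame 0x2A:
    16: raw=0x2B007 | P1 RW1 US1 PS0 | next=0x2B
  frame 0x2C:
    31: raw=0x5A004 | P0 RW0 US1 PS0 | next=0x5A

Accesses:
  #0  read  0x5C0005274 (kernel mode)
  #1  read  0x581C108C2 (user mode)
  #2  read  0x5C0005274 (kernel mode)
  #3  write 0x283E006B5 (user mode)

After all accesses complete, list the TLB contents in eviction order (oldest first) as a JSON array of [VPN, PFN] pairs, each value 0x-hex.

Trace:
#0 VA=0x5C0005274 (r,kernel):
  lvl0: tbl 0x1C, slot 23 ⇒ 0x20007 (P1/RW1/US1/PS0)
  lvl1: tbl 0x20, slot 0 ⇒ 0x22007 (P1/RW1/US1/PS0)
  lvl2: tbl 0x22, slot 5 ⇒ 0x24007 (P1/RW1/US1/PS0)
  → PA=0x24274  (3 entries read)
#1 VA=0x581C108C2 (r,user):
  lvl0: tbl 0x1C, slot 22 ⇒ 0x28007 (P1/RW1/US1/PS0)
  lvl1: tbl 0x28, slot 14 ⇒ 0x2A007 (P1/RW1/US1/PS0)
  lvl2: tbl 0x2A, slot 16 ⇒ 0x2B007 (P1/RW1/US1/PS0)
  → PA=0x2B8C2  (3 entries read)
#2 VA=0x5C0005274 (r,kernel):
  TLB hit vpn=0x5C0005 → PA=0x24274
#3 VA=0x283E006B5 (w,user):
  lvl0: tbl 0x1C, slot 10 ⇒ 0x2C007 (P1/RW1/US1/PS0)
  lvl1: tbl 0x2C, slot 31 ⇒ 0x5A004 (P0/RW0/US1/PS0)
  ⇒ fault: PAGE_NOT_PRESENT  — 2 lookups

TLB: [["0x581C10", "0x2B"], ["0x5C0005", "0x24"]]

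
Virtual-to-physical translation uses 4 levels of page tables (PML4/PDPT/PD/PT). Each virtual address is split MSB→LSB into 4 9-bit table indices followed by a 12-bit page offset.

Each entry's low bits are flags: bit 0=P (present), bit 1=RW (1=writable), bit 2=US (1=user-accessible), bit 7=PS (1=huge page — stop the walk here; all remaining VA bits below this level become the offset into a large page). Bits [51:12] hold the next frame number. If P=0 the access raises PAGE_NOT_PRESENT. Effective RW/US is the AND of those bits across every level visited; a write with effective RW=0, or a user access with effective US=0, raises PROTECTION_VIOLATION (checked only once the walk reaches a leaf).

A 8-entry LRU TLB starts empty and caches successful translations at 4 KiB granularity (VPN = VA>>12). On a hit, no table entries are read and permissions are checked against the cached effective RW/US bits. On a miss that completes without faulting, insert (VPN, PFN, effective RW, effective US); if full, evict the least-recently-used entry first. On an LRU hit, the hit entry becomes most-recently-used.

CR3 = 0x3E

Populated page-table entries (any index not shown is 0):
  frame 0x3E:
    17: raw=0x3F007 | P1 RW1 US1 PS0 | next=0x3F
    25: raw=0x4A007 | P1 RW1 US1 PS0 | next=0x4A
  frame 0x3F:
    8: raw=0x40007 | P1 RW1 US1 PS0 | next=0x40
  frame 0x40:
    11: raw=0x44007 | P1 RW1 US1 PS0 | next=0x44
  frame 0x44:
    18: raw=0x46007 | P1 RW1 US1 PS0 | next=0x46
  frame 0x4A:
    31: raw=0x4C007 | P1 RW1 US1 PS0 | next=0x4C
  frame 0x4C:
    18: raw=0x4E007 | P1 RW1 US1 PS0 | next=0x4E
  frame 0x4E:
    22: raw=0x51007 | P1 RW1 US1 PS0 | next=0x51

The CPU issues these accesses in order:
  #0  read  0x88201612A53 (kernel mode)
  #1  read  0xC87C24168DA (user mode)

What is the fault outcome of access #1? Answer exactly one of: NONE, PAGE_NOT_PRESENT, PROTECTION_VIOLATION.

Trace:
#0 VA=0x88201612A53 (r,kernel):
  L0 @0x3E[17] → 0x3F007  P=1,RW=1,US=1,PS=0
  L1 @0x3F[8] → 0x40007  P=1,RW=1,US=1,PS=0
  L2 @0x40[11] → 0x44007  P=1,RW=1,US=1,PS=0
  L3 @0x44[18] → 0x46007  P=1,RW=1,US=1,PS=0
  ✓ 0x46A53  — 4 lookups
#1 VA=0xC87C24168DA (r,user):
  L0 @0x3E[25] → 0x4A007  P=1,RW=1,US=1,PS=0
  L1 @0x4A[31] → 0x4C007  P=1,RW=1,US=1,PS=0
  L2 @0x4C[18] → 0x4E007  P=1,RW=1,US=1,PS=0
  L3 @0x4E[22] → 0x51007  P=1,RW=1,US=1,PS=0
  ✓ 0x518DA  — 4 lookups

Access #1 fault: NONE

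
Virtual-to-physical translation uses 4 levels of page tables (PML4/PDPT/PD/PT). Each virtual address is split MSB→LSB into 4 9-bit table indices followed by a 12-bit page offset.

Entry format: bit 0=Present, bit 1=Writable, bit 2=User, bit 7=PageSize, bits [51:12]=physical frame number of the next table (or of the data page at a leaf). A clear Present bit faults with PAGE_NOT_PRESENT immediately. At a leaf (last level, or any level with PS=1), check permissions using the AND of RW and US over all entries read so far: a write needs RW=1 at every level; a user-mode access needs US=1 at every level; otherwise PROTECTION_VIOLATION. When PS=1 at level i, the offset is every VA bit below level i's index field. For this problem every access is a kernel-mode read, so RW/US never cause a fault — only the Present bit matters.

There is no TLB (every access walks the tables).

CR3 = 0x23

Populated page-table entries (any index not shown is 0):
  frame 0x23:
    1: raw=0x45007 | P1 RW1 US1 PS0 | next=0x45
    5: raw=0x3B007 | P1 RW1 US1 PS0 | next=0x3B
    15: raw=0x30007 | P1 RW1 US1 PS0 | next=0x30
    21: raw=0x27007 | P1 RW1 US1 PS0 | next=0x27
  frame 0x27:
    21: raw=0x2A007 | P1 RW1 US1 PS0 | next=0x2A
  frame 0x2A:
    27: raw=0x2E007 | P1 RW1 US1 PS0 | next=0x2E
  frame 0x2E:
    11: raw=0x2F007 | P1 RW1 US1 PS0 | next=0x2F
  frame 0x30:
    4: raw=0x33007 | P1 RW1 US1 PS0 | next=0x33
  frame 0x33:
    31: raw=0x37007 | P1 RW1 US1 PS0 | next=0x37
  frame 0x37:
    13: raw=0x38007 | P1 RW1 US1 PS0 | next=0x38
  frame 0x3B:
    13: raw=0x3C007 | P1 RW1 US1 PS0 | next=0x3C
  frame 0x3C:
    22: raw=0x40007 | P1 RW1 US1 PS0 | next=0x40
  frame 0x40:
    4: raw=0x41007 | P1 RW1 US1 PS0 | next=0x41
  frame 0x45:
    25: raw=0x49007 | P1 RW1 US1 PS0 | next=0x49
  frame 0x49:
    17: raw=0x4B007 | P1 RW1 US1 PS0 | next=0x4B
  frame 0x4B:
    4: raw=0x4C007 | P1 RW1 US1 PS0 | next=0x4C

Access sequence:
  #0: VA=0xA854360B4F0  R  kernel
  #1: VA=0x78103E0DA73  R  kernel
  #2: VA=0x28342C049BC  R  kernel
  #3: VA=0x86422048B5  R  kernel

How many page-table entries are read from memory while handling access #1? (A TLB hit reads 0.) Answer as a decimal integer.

Per-access translation:
#0 VA=0xA854360B4F0 (r,kernel):
  L0 @0x23[21] → 0x27007  P=1,RW=1,US=1,PS=0
  L1 @0x27[21] → 0x2A007  P=1,RW=1,US=1,PS=0
  L2 @0x2A[27] → 0x2E007  P=1,RW=1,US=1,PS=0
  L3 @0x2E[11] → 0x2F007  P=1,RW=1,US=1,PS=0
  ✓ 0x2F4F0  — 4 lookups
#1 VA=0x78103E0DA73 (r,kernel):
  L0 @0x23[15] → 0x30007  P=1,RW=1,US=1,PS=0
  L1 @0x30[4] → 0x33007  P=1,RW=1,US=1,PS=0
  L2 @0x33[31] → 0x37007  P=1,RW=1,US=1,PS=0
  L3 @0x37[13] → 0x38007  P=1,RW=1,US=1,PS=0
  ✓ 0x38A73  — 4 lookups
#2 VA=0x28342C049BC (r,kernel):
  L0 @0x23[5] → 0x3B007  P=1,RW=1,US=1,PS=0
  L1 @0x3B[13] → 0x3C007  P=1,RW=1,US=1,PS=0
  L2 @0x3C[22] → 0x40007  P=1,RW=1,US=1,PS=0
  L3 @0x40[4] → 0x41007  P=1,RW=1,US=1,PS=0
  ✓ 0x419BC  — 4 lookups
#3 VA=0x86422048B5 (r,kernel):
  L0 @0x23[1] → 0x45007  P=1,RW=1,US=1,PS=0
  L1 @0x45[25] → 0x49007  P=1,RW=1,US=1,PS=0
  L2 @0x49[17] → 0x4B007  P=1,RW=1,US=1,PS=0
  L3 @0x4B[4] → 0x4C007  P=1,RW=1,US=1,PS=0
  ✓ 0x4C8B5  — 4 lookups

Entries read for #1: 4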